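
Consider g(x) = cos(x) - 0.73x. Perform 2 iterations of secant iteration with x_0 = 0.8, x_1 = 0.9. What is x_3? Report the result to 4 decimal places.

0.8765

g(0.8) = 0.112707, g(0.9) = -0.035390
x_2 = 0.900000 − (-0.035390)·(0.900000 − 0.800000) / (-0.035390 − 0.112707) = 0.900000 − (-0.003539)/(-0.148097) = 0.876103
g(0.876103) = 0.000594
x_3 = 0.876103 − 0.000594·(0.876103 − 0.900000) / (0.000594 − (-0.035390)) = 0.876103 − (-0.000014)/(0.035984) = 0.876498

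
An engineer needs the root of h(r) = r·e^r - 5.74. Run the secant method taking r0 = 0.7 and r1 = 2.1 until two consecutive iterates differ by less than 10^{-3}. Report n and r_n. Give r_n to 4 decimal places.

h(0.7) = -4.330373, h(2.1) = 11.408957
r2 = 2.100000 − 11.408957·(1.400000)/(15.739330) = 1.085183;  |Δ| = 1.014817
h(1.085183) = -2.527878
r3 = 1.085183 − (-2.527878)·(-1.014817)/(-13.936835) = 1.269252;  |Δ| = 0.184069
h(1.269252) = -1.223763
r4 = 1.269252 − (-1.223763)·(0.184069)/(1.304115) = 1.441979;  |Δ| = 0.172727
h(1.441979) = 0.358211
r5 = 1.441979 − 0.358211·(0.172727)/(1.581974) = 1.402868;  |Δ| = 0.039111
h(1.402868) = -0.034752
r6 = 1.402868 − (-0.034752)·(-0.039111)/(-0.392963) = 1.406327;  |Δ| = 0.003459
h(1.406327) = -0.000869
r7 = 1.406327 − (-0.000869)·(0.003459)/(0.033883) = 1.406415;  |Δ| = 0.000089
|r7 − r6| = 0.000089 < 10^{-3}

n = 7, r_n = 1.4064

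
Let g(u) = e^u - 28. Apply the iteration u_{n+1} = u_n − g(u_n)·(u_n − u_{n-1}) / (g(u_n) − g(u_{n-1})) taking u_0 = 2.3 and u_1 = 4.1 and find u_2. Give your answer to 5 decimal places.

g(2.3) = -18.0258175, g(4.1) = 32.3402876
u_2 = 4.1000000 − 32.3402876·(4.1000000 − 2.3000000) / (32.3402876 − (-18.0258175)) = 4.1000000 − (58.2125177)/(50.3661051) = 2.9442124

2.94421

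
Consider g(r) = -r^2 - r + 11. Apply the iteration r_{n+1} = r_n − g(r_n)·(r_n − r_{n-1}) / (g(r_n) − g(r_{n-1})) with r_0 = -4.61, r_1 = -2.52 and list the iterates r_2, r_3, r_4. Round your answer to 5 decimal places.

g(-4.61) = -5.6421000, g(-2.52) = 7.1696000
r_2 = -2.5200000 − 7.1696000·(-2.5200000 − (-4.6100000)) / (7.1696000 − (-5.6421000)) = -2.5200000 − (14.9844640)/(12.8117000) = -3.6895922
g(-3.6895922) = 1.0765018
r_3 = -3.6895922 − 1.0765018·(-3.6895922 − (-2.5200000)) / (1.0765018 − 7.1696000) = -3.6895922 − (-1.2590681)/(-6.0930982) = -3.8962306
g(-3.8962306) = -0.2843821
r_4 = -3.8962306 − (-0.2843821)·(-3.8962306 − (-3.6895922)) / (-0.2843821 − 1.0765018) = -3.8962306 − (0.0587643)/(-1.3608839) = -3.8530496

-3.68959, -3.89623, -3.85305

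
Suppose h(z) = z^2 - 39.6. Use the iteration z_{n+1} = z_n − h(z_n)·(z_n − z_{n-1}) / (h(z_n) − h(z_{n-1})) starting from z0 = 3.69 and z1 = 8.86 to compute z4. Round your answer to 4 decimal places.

6.2970

h(3.69) = -25.983900, h(8.86) = 38.899600
z2 = 8.860000 − 38.899600·(8.860000 − 3.690000) / (38.899600 − (-25.983900)) = 8.860000 − (201.110932)/(64.883500) = 5.760430
h(5.760430) = -6.417443
z3 = 5.760430 − (-6.417443)·(5.760430 − 8.860000) / (-6.417443 − 38.899600) = 5.760430 − (19.891312)/(-45.317043) = 6.199367
h(6.199367) = -1.167849
z4 = 6.199367 − (-1.167849)·(6.199367 − 5.760430) / (-1.167849 − (-6.417443)) = 6.199367 − (-0.512612)/(5.249594) = 6.297015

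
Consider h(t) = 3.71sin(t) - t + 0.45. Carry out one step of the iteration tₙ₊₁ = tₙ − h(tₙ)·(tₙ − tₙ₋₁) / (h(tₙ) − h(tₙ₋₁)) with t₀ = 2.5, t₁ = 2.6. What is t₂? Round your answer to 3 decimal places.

h(2.5) = 0.17033, h(2.6) = -0.23749
t₂ = 2.60000 − (-0.23749)·(2.60000 − 2.50000) / (-0.23749 − 0.17033) = 2.60000 − (-0.02375)/(-0.40782) = 2.54177

2.542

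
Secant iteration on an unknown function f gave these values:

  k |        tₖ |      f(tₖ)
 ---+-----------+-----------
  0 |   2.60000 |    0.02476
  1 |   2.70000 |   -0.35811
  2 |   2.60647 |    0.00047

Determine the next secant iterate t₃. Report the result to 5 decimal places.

2.60659

t₃ = 2.60647 − 0.00047·(2.60647 − 2.70000) / (0.00047 − (-0.35811))
   = 2.60647 − (-0.0000440)/(0.3585800) = 2.6065926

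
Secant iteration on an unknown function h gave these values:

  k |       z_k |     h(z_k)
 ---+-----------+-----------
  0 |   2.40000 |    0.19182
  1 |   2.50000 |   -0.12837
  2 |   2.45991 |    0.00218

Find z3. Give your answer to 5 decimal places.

z3 = 2.45991 − 0.00218·(2.45991 − 2.50000) / (0.00218 − (-0.12837))
   = 2.45991 − (-0.0000874)/(0.1305500) = 2.4605794

2.46058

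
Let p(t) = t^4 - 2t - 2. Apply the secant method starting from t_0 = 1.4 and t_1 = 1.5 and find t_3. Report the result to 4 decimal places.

1.4945

p(1.4) = -0.958400, p(1.5) = 0.062500
t_2 = 1.500000 − 0.062500·(1.500000 − 1.400000) / (0.062500 − (-0.958400)) = 1.500000 − (0.006250)/(1.020900) = 1.493878
p(1.493878) = -0.007399
t_3 = 1.493878 − (-0.007399)·(1.493878 − 1.500000) / (-0.007399 − 0.062500) = 1.493878 − (0.000045)/(-0.069899) = 1.494526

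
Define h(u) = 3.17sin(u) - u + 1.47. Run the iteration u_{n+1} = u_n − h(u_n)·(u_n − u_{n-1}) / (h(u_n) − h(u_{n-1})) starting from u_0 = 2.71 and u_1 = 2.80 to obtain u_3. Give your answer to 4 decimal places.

h(2.71) = 0.086068, h(2.80) = -0.268088
u_2 = 2.800000 − (-0.268088)·(2.800000 − 2.710000) / (-0.268088 − 0.086068) = 2.800000 − (-0.024128)/(-0.354155) = 2.731872
h(2.731872) = 0.000907
u_3 = 2.731872 − 0.000907·(2.731872 − 2.800000) / (0.000907 − (-0.268088)) = 2.731872 − (-0.000062)/(0.268995) = 2.732102

2.7321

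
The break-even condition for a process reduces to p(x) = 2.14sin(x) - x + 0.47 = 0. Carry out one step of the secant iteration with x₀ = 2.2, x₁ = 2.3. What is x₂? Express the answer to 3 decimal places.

2.200

p(2.2) = 0.00018, p(2.3) = -0.23419
x₂ = 2.30000 − (-0.23419)·(2.30000 − 2.20000) / (-0.23419 − 0.00018) = 2.30000 − (-0.02342)/(-0.23437) = 2.20008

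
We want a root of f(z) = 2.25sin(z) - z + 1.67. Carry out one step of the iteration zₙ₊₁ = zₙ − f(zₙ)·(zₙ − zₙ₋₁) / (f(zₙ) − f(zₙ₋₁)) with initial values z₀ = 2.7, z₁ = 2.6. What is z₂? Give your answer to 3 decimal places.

f(2.7) = -0.06840, f(2.6) = 0.22988
z₂ = 2.60000 − 0.22988·(2.60000 − 2.70000) / (0.22988 − (-0.06840)) = 2.60000 − (-0.02299)/(0.29827) = 2.67707

2.677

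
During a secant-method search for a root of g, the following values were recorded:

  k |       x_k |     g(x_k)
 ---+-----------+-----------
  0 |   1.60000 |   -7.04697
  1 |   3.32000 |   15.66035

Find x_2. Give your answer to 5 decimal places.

2.13378

x_2 = 3.32000 − 15.66035·(3.32000 − 1.60000) / (15.66035 − (-7.04697))
   = 3.32000 − (26.9358020)/(22.7073200) = 2.1337833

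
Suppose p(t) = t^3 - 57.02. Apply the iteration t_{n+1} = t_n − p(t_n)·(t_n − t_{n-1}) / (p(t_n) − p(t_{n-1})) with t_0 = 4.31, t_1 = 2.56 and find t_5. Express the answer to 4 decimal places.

3.8489

p(4.31) = 23.042991, p(2.56) = -40.242784
t_2 = 2.560000 − (-40.242784)·(2.560000 − 4.310000) / (-40.242784 − 23.042991) = 2.560000 − (70.424872)/(-63.285775) = 3.672807
p(3.672807) = -7.475617
t_3 = 3.672807 − (-7.475617)·(3.672807 − 2.560000) / (-7.475617 − (-40.242784)) = 3.672807 − (-8.318921)/(32.767167) = 3.926687
p(3.926687) = 3.525082
t_4 = 3.926687 − 3.525082·(3.926687 − 3.672807) / (3.525082 − (-7.475617)) = 3.926687 − (0.894947)/(11.000699) = 3.845333
p(3.845333) = -0.160635
t_5 = 3.845333 − (-0.160635)·(3.845333 − 3.926687) / (-0.160635 − 3.525082) = 3.845333 − (0.013068)/(-3.685718) = 3.848879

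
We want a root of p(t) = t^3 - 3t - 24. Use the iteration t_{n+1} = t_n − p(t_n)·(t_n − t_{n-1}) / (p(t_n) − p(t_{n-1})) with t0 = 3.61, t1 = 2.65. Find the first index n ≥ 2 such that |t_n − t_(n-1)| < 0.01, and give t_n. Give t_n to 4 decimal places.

n = 5, t_n = 3.2297

p(3.61) = 12.215881, p(2.65) = -13.340375
t2 = 2.650000 − (-13.340375)·(-0.960000)/(-25.556256) = 3.151120;  |Δ| = 0.501120
p(3.151120) = -2.164124
t3 = 3.151120 − (-2.164124)·(0.501120)/(11.176251) = 3.248155;  |Δ| = 0.097035
p(3.248155) = 0.525238
t4 = 3.248155 − 0.525238·(0.097035)/(2.689362) = 3.229204;  |Δ| = 0.018951
p(3.229204) = -0.014248
t5 = 3.229204 − (-0.014248)·(-0.018951)/(-0.539486) = 3.229705;  |Δ| = 0.000501
|t5 − t4| = 0.000501 < 0.01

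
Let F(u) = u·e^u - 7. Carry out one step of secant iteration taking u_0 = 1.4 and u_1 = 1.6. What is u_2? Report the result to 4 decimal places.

F(1.4) = -1.322720, F(1.6) = 0.924852
u_2 = 1.600000 − 0.924852·(1.600000 − 1.400000) / (0.924852 − (-1.322720)) = 1.600000 − (0.184970)/(2.247572) = 1.517702

1.5177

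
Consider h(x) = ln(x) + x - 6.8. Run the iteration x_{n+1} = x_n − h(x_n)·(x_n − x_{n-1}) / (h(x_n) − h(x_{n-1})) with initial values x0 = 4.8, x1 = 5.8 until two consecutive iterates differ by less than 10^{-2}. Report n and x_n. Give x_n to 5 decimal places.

n = 3, x_n = 5.15918

h(4.8) = -0.4313841, h(5.8) = 0.7578579
x2 = 5.8000000 − 0.7578579·(1.0000000)/(1.1892420) = 5.1627387;  |Δ| = 0.6372613
h(5.1627387) = 0.0042059
x3 = 5.1627387 − 0.0042059·(-0.6372613)/(-0.7536520) = 5.1591823;  |Δ| = 0.0035563
|x3 − x2| = 0.0035563 < 10^{-2}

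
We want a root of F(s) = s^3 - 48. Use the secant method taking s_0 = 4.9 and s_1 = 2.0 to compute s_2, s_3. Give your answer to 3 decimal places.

F(4.9) = 69.64900, F(2.0) = -40.00000
s_2 = 2.00000 − (-40.00000)·(2.00000 − 4.90000) / (-40.00000 − 69.64900) = 2.00000 − (116.00000)/(-109.64900) = 3.05792
F(3.05792) = -19.40574
s_3 = 3.05792 − (-19.40574)·(3.05792 − 2.00000) / (-19.40574 − (-40.00000)) = 3.05792 − (-20.52974)/(20.59426) = 4.05479

3.058, 4.055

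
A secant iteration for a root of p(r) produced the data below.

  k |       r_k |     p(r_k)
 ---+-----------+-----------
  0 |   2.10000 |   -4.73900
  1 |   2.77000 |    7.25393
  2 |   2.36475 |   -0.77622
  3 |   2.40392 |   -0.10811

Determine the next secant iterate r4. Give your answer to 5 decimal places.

r4 = 2.40392 − (-0.10811)·(2.40392 − 2.36475) / (-0.10811 − (-0.77622))
   = 2.40392 − (-0.0042347)/(0.6681100) = 2.4102583

2.41026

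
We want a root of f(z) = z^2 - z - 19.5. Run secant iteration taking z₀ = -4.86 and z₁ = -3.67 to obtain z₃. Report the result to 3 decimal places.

-3.945

f(-4.86) = 8.97960, f(-3.67) = -2.36110
z₂ = -3.67000 − (-2.36110)·(-3.67000 − (-4.86000)) / (-2.36110 − 8.97960) = -3.67000 − (-2.80971)/(-11.34070) = -3.91775
f(-3.91775) = -0.23345
z₃ = -3.91775 − (-0.23345)·(-3.91775 − (-3.67000)) / (-0.23345 − (-2.36110)) = -3.91775 − (0.05784)/(2.12765) = -3.94494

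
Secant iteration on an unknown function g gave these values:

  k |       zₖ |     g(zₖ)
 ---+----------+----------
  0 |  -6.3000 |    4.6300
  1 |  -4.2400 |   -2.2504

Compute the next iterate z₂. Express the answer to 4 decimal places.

z₂ = -4.2400 − (-2.2504)·(-4.2400 − (-6.3000)) / (-2.2504 − 4.6300)
   = -4.2400 − (-4.635824)/(-6.880400) = -4.913772

-4.9138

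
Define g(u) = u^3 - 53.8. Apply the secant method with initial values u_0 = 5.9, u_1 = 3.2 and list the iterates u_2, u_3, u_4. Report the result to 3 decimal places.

g(5.9) = 151.57900, g(3.2) = -21.03200
u_2 = 3.20000 − (-21.03200)·(3.20000 − 5.90000) / (-21.03200 − 151.57900) = 3.20000 − (56.78640)/(-172.61100) = 3.52898
g(3.52898) = -9.85096
u_3 = 3.52898 − (-9.85096)·(3.52898 − 3.20000) / (-9.85096 − (-21.03200)) = 3.52898 − (-3.24082)/(11.18104) = 3.81883
g(3.81883) = 1.89195
u_4 = 3.81883 − 1.89195·(3.81883 − 3.52898) / (1.89195 − (-9.85096)) = 3.81883 − (0.54838)/(11.74291) = 3.77214

3.529, 3.819, 3.772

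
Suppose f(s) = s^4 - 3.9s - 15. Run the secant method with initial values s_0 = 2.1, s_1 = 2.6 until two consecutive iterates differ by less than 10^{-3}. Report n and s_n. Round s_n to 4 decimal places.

n = 5, s_n = 2.2040

f(2.1) = -3.741900, f(2.6) = 20.557600
s_2 = 2.600000 − 20.557600·(0.500000)/(24.299500) = 2.176995;  |Δ| = 0.423005
f(2.176995) = -1.029232
s_3 = 2.176995 − (-1.029232)·(-0.423005)/(-21.586832) = 2.197164;  |Δ| = 0.020168
f(2.197164) = -0.263908
s_4 = 2.197164 − (-0.263908)·(0.020168)/(0.765324) = 2.204118;  |Δ| = 0.006955
f(2.204118) = 0.005442
s_5 = 2.204118 − 0.005442·(0.006955)/(0.269350) = 2.203978;  |Δ| = 0.000141
|s_5 − s_4| = 0.000141 < 10^{-3}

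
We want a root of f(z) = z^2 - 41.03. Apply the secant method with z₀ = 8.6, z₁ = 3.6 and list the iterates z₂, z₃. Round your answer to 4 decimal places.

5.9008, 6.5545

f(8.6) = 32.930000, f(3.6) = -28.070000
z₂ = 3.600000 − (-28.070000)·(3.600000 − 8.600000) / (-28.070000 − 32.930000) = 3.600000 − (140.350000)/(-61.000000) = 5.900820
f(5.900820) = -6.210327
z₃ = 5.900820 − (-6.210327)·(5.900820 − 3.600000) / (-6.210327 − (-28.070000)) = 5.900820 − (-14.288843)/(21.859673) = 6.554482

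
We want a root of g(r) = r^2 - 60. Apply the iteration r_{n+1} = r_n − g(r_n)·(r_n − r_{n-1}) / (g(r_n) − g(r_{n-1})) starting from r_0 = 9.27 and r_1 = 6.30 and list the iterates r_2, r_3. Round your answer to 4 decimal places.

7.6044, 7.7607

g(9.27) = 25.932900, g(6.30) = -20.310000
r_2 = 6.300000 − (-20.310000)·(6.300000 − 9.270000) / (-20.310000 − 25.932900) = 6.300000 − (60.320700)/(-46.242900) = 7.604432
g(7.604432) = -2.172620
r_3 = 7.604432 − (-2.172620)·(7.604432 − 6.300000) / (-2.172620 − (-20.310000)) = 7.604432 − (-2.834034)/(18.137380) = 7.760685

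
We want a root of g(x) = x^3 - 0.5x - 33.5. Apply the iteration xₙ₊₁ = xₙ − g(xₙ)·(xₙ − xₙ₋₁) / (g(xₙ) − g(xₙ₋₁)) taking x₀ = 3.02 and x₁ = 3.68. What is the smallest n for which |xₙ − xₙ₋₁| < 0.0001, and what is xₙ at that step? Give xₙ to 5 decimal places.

g(3.02) = -7.4663920, g(3.68) = 14.4960320
x₂ = 3.6800000 − 14.4960320·(0.6600000)/(21.9624240) = 3.2443750;  |Δ| = 0.4356250
g(3.2443750) = -0.9719966
x₃ = 3.2443750 − (-0.9719966)·(-0.4356250)/(-15.4680286) = 3.2717493;  |Δ| = 0.0273743
g(3.2717493) = -0.1139475
x₄ = 3.2717493 − (-0.1139475)·(0.0273743)/(0.8580491) = 3.2753845;  |Δ| = 0.0036353
g(3.2753845) = 0.0011038
x₅ = 3.2753845 − 0.0011038·(0.0036353)/(0.1150512) = 3.2753496;  |Δ| = 0.0000349
|x₅ − x₄| = 0.0000349 < 0.0001

n = 5, xₙ = 3.27535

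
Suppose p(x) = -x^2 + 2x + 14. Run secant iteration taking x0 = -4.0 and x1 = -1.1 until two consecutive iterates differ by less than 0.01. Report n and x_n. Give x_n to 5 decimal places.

p(-4.0) = -10.0000000, p(-1.1) = 10.5900000
x2 = -1.1000000 − 10.5900000·(2.9000000)/(20.5900000) = -2.5915493;  |Δ| = 1.4915493
p(-2.5915493) = 2.1007737
x3 = -2.5915493 − 2.1007737·(-1.4915493)/(-8.4892263) = -2.9606533;  |Δ| = 0.3691040
p(-2.9606533) = -0.6867746
x4 = -2.9606533 − (-0.6867746)·(-0.3691040)/(-2.7875482) = -2.8697163;  |Δ| = 0.0909370
p(-2.8697163) = 0.0252957
x5 = -2.8697163 − 0.0252957·(0.0909370)/(0.7120703) = -2.8729468;  |Δ| = 0.0032305
|x5 − x4| = 0.0032305 < 0.01

n = 5, x_n = -2.87295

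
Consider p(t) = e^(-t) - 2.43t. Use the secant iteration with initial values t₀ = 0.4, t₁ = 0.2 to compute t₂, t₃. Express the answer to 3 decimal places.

p(0.4) = -0.30168, p(0.2) = 0.33273
t₂ = 0.20000 − 0.33273·(0.20000 − 0.40000) / (0.33273 − (-0.30168)) = 0.20000 − (-0.06655)/(0.63441) = 0.30489
p(0.30489) = -0.00369
t₃ = 0.30489 − (-0.00369)·(0.30489 − 0.20000) / (-0.00369 − 0.33273) = 0.30489 − (-0.00039)/(-0.33642) = 0.30374

0.305, 0.304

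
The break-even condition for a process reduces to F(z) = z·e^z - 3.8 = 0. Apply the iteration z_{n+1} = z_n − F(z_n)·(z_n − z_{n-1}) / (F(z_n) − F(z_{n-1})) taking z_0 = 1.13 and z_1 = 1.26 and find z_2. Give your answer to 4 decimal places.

1.1716

F(1.13) = -0.301908, F(1.26) = 0.642031
z_2 = 1.260000 − 0.642031·(1.260000 − 1.130000) / (0.642031 − (-0.301908)) = 1.260000 − (0.083464)/(0.943939) = 1.171579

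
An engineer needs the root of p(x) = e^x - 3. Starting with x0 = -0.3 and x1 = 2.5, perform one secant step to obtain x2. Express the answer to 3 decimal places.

0.253

p(-0.3) = -2.25918, p(2.5) = 9.18249
x2 = 2.50000 − 9.18249·(2.50000 − (-0.30000)) / (9.18249 − (-2.25918)) = 2.50000 − (25.71098)/(11.44168) = 0.25287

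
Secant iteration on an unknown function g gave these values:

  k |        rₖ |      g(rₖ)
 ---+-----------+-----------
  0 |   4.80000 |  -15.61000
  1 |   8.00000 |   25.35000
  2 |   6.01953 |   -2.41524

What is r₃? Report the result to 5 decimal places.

6.19181

r₃ = 6.01953 − (-2.41524)·(6.01953 − 8.00000) / (-2.41524 − 25.35000)
   = 6.01953 − (4.7833104)/(-27.7652400) = 6.1918069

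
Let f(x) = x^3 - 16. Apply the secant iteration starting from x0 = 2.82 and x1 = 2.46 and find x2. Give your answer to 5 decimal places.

f(2.82) = 6.4257680, f(2.46) = -1.1130640
x2 = 2.4600000 − (-1.1130640)·(2.4600000 − 2.8200000) / (-1.1130640 − 6.4257680) = 2.4600000 − (0.4007030)/(-7.5388320) = 2.5131519

2.51315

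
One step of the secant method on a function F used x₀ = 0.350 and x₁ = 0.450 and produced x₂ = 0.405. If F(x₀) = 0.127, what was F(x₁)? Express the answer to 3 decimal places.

-0.104

The secant line through (0.350, 0.127) and (0.450, F(x₁)) crosses zero at x₂ = 0.405.
So (0.350, 0.127), (0.450, F(x₁)), (0.405, 0) are collinear:
F(x₁) = 0.127 · (0.450 − 0.405) / (0.350 − 0.405) = 0.127 · (0.04500)/(-0.05500) = -0.10391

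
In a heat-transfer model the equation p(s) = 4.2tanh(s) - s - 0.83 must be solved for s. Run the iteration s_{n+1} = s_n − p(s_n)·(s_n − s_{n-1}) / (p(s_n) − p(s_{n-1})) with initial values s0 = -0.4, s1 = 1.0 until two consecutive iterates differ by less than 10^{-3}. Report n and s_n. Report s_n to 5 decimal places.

n = 6, s_n = 0.26752

p(-0.4) = -2.0257856, p(1.0) = 1.3686955
s2 = 1.0000000 − 1.3686955·(1.4000000)/(3.3944811) = 0.4355032;  |Δ| = 0.5644968
p(0.4355032) = 0.4561194
s3 = 0.4355032 − 0.4561194·(-0.5644968)/(-0.9125760) = 0.1533591;  |Δ| = 0.2821441
p(0.1533591) = -0.3442533
s4 = 0.1533591 − (-0.3442533)·(-0.2821441)/(-0.8003727) = 0.2747139;  |Δ| = 0.1213548
p(0.2747139) = 0.0209098
s5 = 0.2747139 − 0.0209098·(0.1213548)/(0.3651631) = 0.2677649;  |Δ| = 0.0069490
p(0.2677649) = 0.0007193
s6 = 0.2677649 − 0.0007193·(-0.0069490)/(-0.0201905) = 0.2675174;  |Δ| = 0.0002476
|s6 − s5| = 0.0002476 < 10^{-3}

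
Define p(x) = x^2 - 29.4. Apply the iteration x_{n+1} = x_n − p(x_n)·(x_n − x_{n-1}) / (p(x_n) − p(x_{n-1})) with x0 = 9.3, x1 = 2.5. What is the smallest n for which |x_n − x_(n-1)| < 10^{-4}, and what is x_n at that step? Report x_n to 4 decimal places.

n = 7, x_n = 5.4222

p(9.3) = 57.090000, p(2.5) = -23.150000
x2 = 2.500000 − (-23.150000)·(-6.800000)/(-80.240000) = 4.461864;  |Δ| = 1.961864
p(4.461864) = -9.491766
x3 = 4.461864 − (-9.491766)·(1.961864)/(13.658234) = 5.825259;  |Δ| = 1.363394
p(5.825259) = 4.533639
x4 = 5.825259 − 4.533639·(1.363394)/(14.025405) = 5.384549;  |Δ| = 0.440710
p(5.384549) = -0.406636
x5 = 5.384549 − (-0.406636)·(-0.440710)/(-4.940275) = 5.420824;  |Δ| = 0.036275
p(5.420824) = -0.014671
x6 = 5.420824 − (-0.014671)·(0.036275)/(0.391965) = 5.422181;  |Δ| = 0.001358
p(5.422181) = 0.000051
x7 = 5.422181 − 0.000051·(0.001358)/(0.014722) = 5.422177;  |Δ| = 0.000005
|x7 − x6| = 0.000005 < 10^{-4}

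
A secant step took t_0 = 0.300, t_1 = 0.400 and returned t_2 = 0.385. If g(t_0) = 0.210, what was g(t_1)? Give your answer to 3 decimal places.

The secant line through (0.300, 0.210) and (0.400, g(t_1)) crosses zero at t_2 = 0.385.
So (0.300, 0.210), (0.400, g(t_1)), (0.385, 0) are collinear:
g(t_1) = 0.210 · (0.400 − 0.385) / (0.300 − 0.385) = 0.210 · (0.01500)/(-0.08500) = -0.03706

-0.037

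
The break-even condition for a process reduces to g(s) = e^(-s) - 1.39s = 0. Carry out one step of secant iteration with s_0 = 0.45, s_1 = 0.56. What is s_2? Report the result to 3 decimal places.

0.456

g(0.45) = 0.01213, g(0.56) = -0.20719
s_2 = 0.56000 − (-0.20719)·(0.56000 − 0.45000) / (-0.20719 − 0.01213) = 0.56000 − (-0.02279)/(-0.21932) = 0.45608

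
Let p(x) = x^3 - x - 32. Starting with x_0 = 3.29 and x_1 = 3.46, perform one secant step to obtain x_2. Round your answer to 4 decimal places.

3.2803

p(3.29) = 0.321289, p(3.46) = 5.961736
x_2 = 3.460000 − 5.961736·(3.460000 − 3.290000) / (5.961736 − 0.321289) = 3.460000 − (1.013495)/(5.640447) = 3.280317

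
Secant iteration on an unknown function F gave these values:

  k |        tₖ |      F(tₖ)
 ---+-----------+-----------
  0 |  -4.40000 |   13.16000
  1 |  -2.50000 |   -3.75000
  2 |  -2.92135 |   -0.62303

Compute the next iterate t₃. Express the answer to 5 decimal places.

t₃ = -2.92135 − (-0.62303)·(-2.92135 − (-2.50000)) / (-0.62303 − (-3.75000))
   = -2.92135 − (0.2625137)/(3.1269700) = -3.0053015

-3.00530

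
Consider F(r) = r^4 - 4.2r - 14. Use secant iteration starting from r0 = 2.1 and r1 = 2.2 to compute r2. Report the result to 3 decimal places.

F(2.1) = -3.37190, F(2.2) = 0.18560
r2 = 2.20000 − 0.18560·(2.20000 − 2.10000) / (0.18560 − (-3.37190)) = 2.20000 − (0.01856)/(3.55750) = 2.19478

2.195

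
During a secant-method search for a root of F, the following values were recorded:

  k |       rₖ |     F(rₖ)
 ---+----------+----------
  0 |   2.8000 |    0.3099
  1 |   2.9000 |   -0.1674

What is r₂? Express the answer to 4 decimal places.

r₂ = 2.9000 − (-0.1674)·(2.9000 − 2.8000) / (-0.1674 − 0.3099)
   = 2.9000 − (-0.016740)/(-0.477300) = 2.864928

2.8649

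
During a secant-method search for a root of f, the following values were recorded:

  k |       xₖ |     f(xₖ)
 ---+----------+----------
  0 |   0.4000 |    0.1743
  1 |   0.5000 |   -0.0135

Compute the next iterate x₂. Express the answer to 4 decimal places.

0.4928

x₂ = 0.5000 − (-0.0135)·(0.5000 − 0.4000) / (-0.0135 − 0.1743)
   = 0.5000 − (-0.001350)/(-0.187800) = 0.492812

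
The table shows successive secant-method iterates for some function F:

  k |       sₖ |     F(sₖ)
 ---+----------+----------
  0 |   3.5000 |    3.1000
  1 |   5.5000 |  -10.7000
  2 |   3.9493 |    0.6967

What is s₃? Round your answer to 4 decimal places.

s₃ = 3.9493 − 0.6967·(3.9493 − 5.5000) / (0.6967 − (-10.7000))
   = 3.9493 − (-1.080373)/(11.396700) = 4.044097

4.0441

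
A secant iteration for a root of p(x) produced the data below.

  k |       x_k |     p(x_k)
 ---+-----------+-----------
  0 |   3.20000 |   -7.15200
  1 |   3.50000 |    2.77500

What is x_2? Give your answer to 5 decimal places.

x_2 = 3.50000 − 2.77500·(3.50000 − 3.20000) / (2.77500 − (-7.15200))
   = 3.50000 − (0.8325000)/(9.9270000) = 3.4161378

3.41614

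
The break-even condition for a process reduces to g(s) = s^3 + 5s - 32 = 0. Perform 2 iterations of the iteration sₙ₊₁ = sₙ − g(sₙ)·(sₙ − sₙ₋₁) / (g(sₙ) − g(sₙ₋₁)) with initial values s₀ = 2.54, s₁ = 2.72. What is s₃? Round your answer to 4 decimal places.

2.6553

g(2.54) = -2.912936, g(2.72) = 1.723648
s₂ = 2.720000 − 1.723648·(2.720000 − 2.540000) / (1.723648 − (-2.912936)) = 2.720000 − (0.310257)/(4.636584) = 2.653085
g(2.653085) = -0.059879
s₃ = 2.653085 − (-0.059879)·(2.653085 − 2.720000) / (-0.059879 − 1.723648) = 2.653085 − (0.004007)/(-1.783527) = 2.655332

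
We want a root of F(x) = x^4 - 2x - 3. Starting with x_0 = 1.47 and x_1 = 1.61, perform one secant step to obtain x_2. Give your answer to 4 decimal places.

F(1.47) = -1.270511, F(1.61) = 0.498982
x_2 = 1.610000 − 0.498982·(1.610000 − 1.470000) / (0.498982 − (-1.270511)) = 1.610000 − (0.069858)/(1.769494) = 1.570521

1.5705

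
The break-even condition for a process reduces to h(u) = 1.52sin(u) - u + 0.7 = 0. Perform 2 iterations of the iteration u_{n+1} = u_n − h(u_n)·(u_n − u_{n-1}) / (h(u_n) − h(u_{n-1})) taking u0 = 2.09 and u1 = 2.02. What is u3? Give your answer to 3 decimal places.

2.049

h(2.09) = -0.07031, h(2.02) = 0.04921
u2 = 2.02000 − 0.04921·(2.02000 − 2.09000) / (0.04921 − (-0.07031)) = 2.02000 − (-0.00344)/(0.11952) = 2.04882
h(2.04882) = 0.00080
u3 = 2.04882 − 0.00080·(2.04882 − 2.02000) / (0.00080 − 0.04921) = 2.04882 − (0.00002)/(-0.04841) = 2.04929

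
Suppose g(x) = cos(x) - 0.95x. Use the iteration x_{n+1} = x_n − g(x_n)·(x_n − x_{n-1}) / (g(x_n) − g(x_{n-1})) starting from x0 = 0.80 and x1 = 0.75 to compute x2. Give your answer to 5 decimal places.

g(0.80) = -0.0632933, g(0.75) = 0.0191889
x2 = 0.7500000 − 0.0191889·(0.7500000 − 0.8000000) / (0.0191889 − (-0.0632933)) = 0.7500000 − (-0.0009594)/(0.0824822) = 0.7616321

0.76163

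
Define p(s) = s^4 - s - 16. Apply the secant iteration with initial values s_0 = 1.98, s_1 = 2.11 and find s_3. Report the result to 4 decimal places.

2.0614

p(1.98) = -2.610464, p(2.11) = 1.711194
s_2 = 2.110000 − 1.711194·(2.110000 − 1.980000) / (1.711194 − (-2.610464)) = 2.110000 − (0.222455)/(4.321658) = 2.058525
p(2.058525) = -0.101889
s_3 = 2.058525 − (-0.101889)·(2.058525 − 2.110000) / (-0.101889 − 1.711194) = 2.058525 − (0.005245)/(-1.813083) = 2.061418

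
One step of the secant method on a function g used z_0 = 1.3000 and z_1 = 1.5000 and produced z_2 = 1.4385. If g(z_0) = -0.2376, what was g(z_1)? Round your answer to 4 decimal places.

0.1055

The secant line through (1.3000, -0.2376) and (1.5000, g(z_1)) crosses zero at z_2 = 1.4385.
So (1.3000, -0.2376), (1.5000, g(z_1)), (1.4385, 0) are collinear:
g(z_1) = -0.2376 · (1.5000 − 1.4385) / (1.3000 − 1.4385) = -0.2376 · (0.061500)/(-0.138500) = 0.105505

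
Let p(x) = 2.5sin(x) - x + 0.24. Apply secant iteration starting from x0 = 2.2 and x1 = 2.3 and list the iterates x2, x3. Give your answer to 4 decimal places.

p(2.2) = 0.061241, p(2.3) = -0.195737
x2 = 2.300000 − (-0.195737)·(2.300000 − 2.200000) / (-0.195737 − 0.061241) = 2.300000 − (-0.019574)/(-0.256978) = 2.223831
p(2.223831) = 0.001777
x3 = 2.223831 − 0.001777·(2.223831 − 2.300000) / (0.001777 − (-0.195737)) = 2.223831 − (-0.000135)/(0.197514) = 2.224517

2.2238, 2.2245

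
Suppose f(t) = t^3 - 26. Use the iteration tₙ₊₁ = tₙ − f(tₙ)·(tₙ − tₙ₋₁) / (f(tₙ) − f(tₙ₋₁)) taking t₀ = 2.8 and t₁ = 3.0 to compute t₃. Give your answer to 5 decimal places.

f(2.8) = -4.0480000, f(3.0) = 1.0000000
t₂ = 3.0000000 − 1.0000000·(3.0000000 − 2.8000000) / (1.0000000 − (-4.0480000)) = 3.0000000 − (0.2000000)/(5.0480000) = 2.9603803
f(2.9603803) = -0.0556653
t₃ = 2.9603803 − (-0.0556653)·(2.9603803 − 3.0000000) / (-0.0556653 − 1.0000000) = 2.9603803 − (0.0022054)/(-1.0556653) = 2.9624695

2.96247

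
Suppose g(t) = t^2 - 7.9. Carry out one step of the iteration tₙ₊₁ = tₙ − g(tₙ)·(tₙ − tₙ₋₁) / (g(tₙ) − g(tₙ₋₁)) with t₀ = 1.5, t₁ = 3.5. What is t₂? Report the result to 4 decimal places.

2.6300

g(1.5) = -5.650000, g(3.5) = 4.350000
t₂ = 3.500000 − 4.350000·(3.500000 − 1.500000) / (4.350000 − (-5.650000)) = 3.500000 − (8.700000)/(10.000000) = 2.630000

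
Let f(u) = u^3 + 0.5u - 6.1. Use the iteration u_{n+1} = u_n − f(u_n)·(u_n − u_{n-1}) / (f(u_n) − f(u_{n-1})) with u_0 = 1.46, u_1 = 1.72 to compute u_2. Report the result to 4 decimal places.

f(1.46) = -2.257864, f(1.72) = -0.151552
u_2 = 1.720000 − (-0.151552)·(1.720000 − 1.460000) / (-0.151552 − (-2.257864)) = 1.720000 − (-0.039404)/(2.106312) = 1.738707

1.7387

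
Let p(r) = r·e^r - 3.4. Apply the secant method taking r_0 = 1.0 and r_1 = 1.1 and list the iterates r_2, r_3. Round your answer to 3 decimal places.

1.116, 1.115

p(1.0) = -0.68172, p(1.1) = -0.09542
r_2 = 1.10000 − (-0.09542)·(1.10000 − 1.00000) / (-0.09542 − (-0.68172)) = 1.10000 − (-0.00954)/(0.58630) = 1.11627
p(1.11627) = 0.00850
r_3 = 1.11627 − 0.00850·(1.11627 − 1.10000) / (0.00850 − (-0.09542)) = 1.11627 − (0.00014)/(0.10391) = 1.11494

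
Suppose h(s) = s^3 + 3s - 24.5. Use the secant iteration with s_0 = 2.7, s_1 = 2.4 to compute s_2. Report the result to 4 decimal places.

2.5543

h(2.7) = 3.283000, h(2.4) = -3.476000
s_2 = 2.400000 − (-3.476000)·(2.400000 − 2.700000) / (-3.476000 − 3.283000) = 2.400000 − (1.042800)/(-6.759000) = 2.554283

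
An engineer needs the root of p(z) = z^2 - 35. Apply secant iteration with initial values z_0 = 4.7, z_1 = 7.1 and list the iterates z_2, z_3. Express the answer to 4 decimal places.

p(4.7) = -12.910000, p(7.1) = 15.410000
z_2 = 7.100000 − 15.410000·(7.100000 − 4.700000) / (15.410000 − (-12.910000)) = 7.100000 − (36.984000)/(28.320000) = 5.794068
p(5.794068) = -1.428778
z_3 = 5.794068 − (-1.428778)·(5.794068 − 7.100000) / (-1.428778 − 15.410000) = 5.794068 − (1.865888)/(-16.838778) = 5.904877

5.7941, 5.9049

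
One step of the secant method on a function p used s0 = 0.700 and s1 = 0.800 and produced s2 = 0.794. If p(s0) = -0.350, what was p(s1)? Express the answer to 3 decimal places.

The secant line through (0.700, -0.350) and (0.800, p(s1)) crosses zero at s2 = 0.794.
So (0.700, -0.350), (0.800, p(s1)), (0.794, 0) are collinear:
p(s1) = -0.350 · (0.800 − 0.794) / (0.700 − 0.794) = -0.350 · (0.00600)/(-0.09400) = 0.02234

0.022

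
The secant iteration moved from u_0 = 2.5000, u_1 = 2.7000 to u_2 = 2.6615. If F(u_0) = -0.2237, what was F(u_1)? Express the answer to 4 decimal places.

The secant line through (2.5000, -0.2237) and (2.7000, F(u_1)) crosses zero at u_2 = 2.6615.
So (2.5000, -0.2237), (2.7000, F(u_1)), (2.6615, 0) are collinear:
F(u_1) = -0.2237 · (2.7000 − 2.6615) / (2.5000 − 2.6615) = -0.2237 · (0.038500)/(-0.161500) = 0.053328

0.0533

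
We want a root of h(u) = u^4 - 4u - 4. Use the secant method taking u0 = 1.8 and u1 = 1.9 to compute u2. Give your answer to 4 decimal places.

h(1.8) = -0.702400, h(1.9) = 1.432100
u2 = 1.900000 − 1.432100·(1.900000 − 1.800000) / (1.432100 − (-0.702400)) = 1.900000 − (0.143210)/(2.134500) = 1.832907

1.8329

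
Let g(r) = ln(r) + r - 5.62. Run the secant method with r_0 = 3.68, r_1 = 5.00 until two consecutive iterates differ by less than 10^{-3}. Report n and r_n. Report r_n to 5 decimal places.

n = 4, r_n = 4.18782

g(3.68) = -0.6370872, g(5.00) = 0.9894379
r_2 = 5.0000000 − 0.9894379·(1.3200000)/(1.6265252) = 4.1970256;  |Δ| = 0.8029744
g(4.1970256) = 0.0114017
r_3 = 4.1970256 − 0.0114017·(-0.8029744)/(-0.9780362) = 4.1876647;  |Δ| = 0.0093609
g(4.1876647) = -0.0001920
r_4 = 4.1876647 − (-0.0001920)·(-0.0093609)/(-0.0115937) = 4.1878198;  |Δ| = 0.0001550
|r_4 − r_3| = 0.0001550 < 10^{-3}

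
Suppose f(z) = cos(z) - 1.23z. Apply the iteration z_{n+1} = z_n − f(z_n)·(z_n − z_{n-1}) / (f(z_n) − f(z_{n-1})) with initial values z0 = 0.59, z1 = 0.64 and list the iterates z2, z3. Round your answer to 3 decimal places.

0.648, 0.648

f(0.59) = 0.10524, f(0.64) = 0.01490
z2 = 0.64000 − 0.01490·(0.64000 − 0.59000) / (0.01490 − 0.10524) = 0.64000 − (0.00074)/(-0.09034) = 0.64824
f(0.64824) = -0.00019
z3 = 0.64824 − (-0.00019)·(0.64824 − 0.64000) / (-0.00019 − 0.01490) = 0.64824 − (0.00000)/(-0.01509) = 0.64814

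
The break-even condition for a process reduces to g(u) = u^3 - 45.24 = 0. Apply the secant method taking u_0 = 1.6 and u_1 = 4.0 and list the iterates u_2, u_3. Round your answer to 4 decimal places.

3.2484, 3.5256

g(1.6) = -41.144000, g(4.0) = 18.760000
u_2 = 4.000000 − 18.760000·(4.000000 − 1.600000) / (18.760000 − (-41.144000)) = 4.000000 − (45.024000)/(59.904000) = 3.248397
g(3.248397) = -10.962631
u_3 = 3.248397 − (-10.962631)·(3.248397 − 4.000000) / (-10.962631 − 18.760000) = 3.248397 − (8.239542)/(-29.722631) = 3.525612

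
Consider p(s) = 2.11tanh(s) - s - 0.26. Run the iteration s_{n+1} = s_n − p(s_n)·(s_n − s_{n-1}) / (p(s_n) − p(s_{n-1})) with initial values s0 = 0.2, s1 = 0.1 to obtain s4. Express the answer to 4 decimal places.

p(0.2) = -0.043538, p(0.1) = -0.149701
s2 = 0.100000 − (-0.149701)·(0.100000 − 0.200000) / (-0.149701 − (-0.043538)) = 0.100000 − (0.014970)/(-0.106162) = 0.241011
p(0.241011) = -0.002101
s3 = 0.241011 − (-0.002101)·(0.241011 − 0.100000) / (-0.002101 − (-0.149701)) = 0.241011 − (-0.000296)/(0.147600) = 0.243018
p(0.243018) = -0.000112
s4 = 0.243018 − (-0.000112)·(0.243018 − 0.241011) / (-0.000112 − (-0.002101)) = 0.243018 − (0.000000)/(0.001989) = 0.243130

0.2431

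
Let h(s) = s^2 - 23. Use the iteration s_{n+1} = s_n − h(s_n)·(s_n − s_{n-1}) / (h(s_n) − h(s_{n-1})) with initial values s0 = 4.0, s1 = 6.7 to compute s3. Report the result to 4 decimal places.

4.7721

h(4.0) = -7.000000, h(6.7) = 21.890000
s2 = 6.700000 − 21.890000·(6.700000 − 4.000000) / (21.890000 − (-7.000000)) = 6.700000 − (59.103000)/(28.890000) = 4.654206
h(4.654206) = -1.338370
s3 = 4.654206 − (-1.338370)·(4.654206 − 6.700000) / (-1.338370 − 21.890000) = 4.654206 − (2.738030)/(-23.228370) = 4.772080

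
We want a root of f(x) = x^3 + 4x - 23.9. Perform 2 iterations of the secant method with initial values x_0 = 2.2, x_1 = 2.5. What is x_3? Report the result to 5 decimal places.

2.42205

f(2.2) = -4.4520000, f(2.5) = 1.7250000
x_2 = 2.5000000 − 1.7250000·(2.5000000 − 2.2000000) / (1.7250000 − (-4.4520000)) = 2.5000000 − (0.5175000)/(6.1770000) = 2.4162215
f(2.4162215) = -0.1289083
x_3 = 2.4162215 − (-0.1289083)·(2.4162215 − 2.5000000) / (-0.1289083 − 1.7250000) = 2.4162215 − (0.0107998)/(-1.8539083) = 2.4220469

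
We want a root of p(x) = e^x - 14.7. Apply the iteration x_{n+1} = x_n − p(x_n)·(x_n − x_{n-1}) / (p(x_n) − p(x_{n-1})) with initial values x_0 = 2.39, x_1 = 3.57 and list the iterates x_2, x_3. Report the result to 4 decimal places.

2.5716, 2.6434

p(2.39) = -3.786506, p(3.57) = 20.816593
x_2 = 3.570000 − 20.816593·(3.570000 − 2.390000) / (20.816593 − (-3.786506)) = 3.570000 − (24.563580)/(24.603099) = 2.571606
p(2.571606) = -1.613171
x_3 = 2.571606 − (-1.613171)·(2.571606 − 3.570000) / (-1.613171 − 20.816593) = 2.571606 − (1.610580)/(-22.429765) = 2.643412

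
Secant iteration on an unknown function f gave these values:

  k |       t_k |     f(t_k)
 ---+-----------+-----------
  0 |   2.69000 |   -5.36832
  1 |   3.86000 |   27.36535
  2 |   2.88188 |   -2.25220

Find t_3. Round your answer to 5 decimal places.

2.95626

t_3 = 2.88188 − (-2.25220)·(2.88188 − 3.86000) / (-2.25220 − 27.36535)
   = 2.88188 − (2.2029219)/(-29.6175500) = 2.9562589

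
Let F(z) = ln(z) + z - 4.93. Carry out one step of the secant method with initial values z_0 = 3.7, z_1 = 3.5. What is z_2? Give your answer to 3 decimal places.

F(3.7) = 0.07833, F(3.5) = -0.17724
z_2 = 3.50000 − (-0.17724)·(3.50000 − 3.70000) / (-0.17724 − 0.07833) = 3.50000 − (0.03545)/(-0.25557) = 3.63870

3.639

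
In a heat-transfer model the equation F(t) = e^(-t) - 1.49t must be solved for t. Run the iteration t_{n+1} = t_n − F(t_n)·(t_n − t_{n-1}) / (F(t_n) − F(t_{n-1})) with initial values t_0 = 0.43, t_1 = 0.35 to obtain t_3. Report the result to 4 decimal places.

0.4346

F(0.43) = 0.009809, F(0.35) = 0.183188
t_2 = 0.350000 − 0.183188·(0.350000 − 0.430000) / (0.183188 − 0.009809) = 0.350000 − (-0.014655)/(0.173379) = 0.434526
F(0.434526) = 0.000128
t_3 = 0.434526 − 0.000128·(0.434526 − 0.350000) / (0.000128 − 0.183188) = 0.434526 − (0.000011)/(-0.183060) = 0.434585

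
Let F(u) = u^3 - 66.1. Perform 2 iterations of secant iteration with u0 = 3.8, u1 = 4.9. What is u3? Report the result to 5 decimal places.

4.03462

F(3.8) = -11.2280000, F(4.9) = 51.5490000
u2 = 4.9000000 − 51.5490000·(4.9000000 − 3.8000000) / (51.5490000 − (-11.2280000)) = 4.9000000 − (56.7039000)/(62.7770000) = 3.9967408
F(3.9967408) = -2.2563120
u3 = 3.9967408 − (-2.2563120)·(3.9967408 − 4.9000000) / (-2.2563120 − 51.5490000) = 3.9967408 − (2.0380345)/(-53.8053120) = 4.0346188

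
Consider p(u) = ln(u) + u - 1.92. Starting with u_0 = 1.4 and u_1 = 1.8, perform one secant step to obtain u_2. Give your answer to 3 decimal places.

1.513

p(1.4) = -0.18353, p(1.8) = 0.46779
u_2 = 1.80000 − 0.46779·(1.80000 − 1.40000) / (0.46779 − (-0.18353)) = 1.80000 − (0.18711)/(0.65131) = 1.51271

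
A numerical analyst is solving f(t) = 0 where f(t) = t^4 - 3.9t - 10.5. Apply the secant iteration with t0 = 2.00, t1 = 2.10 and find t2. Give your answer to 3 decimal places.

f(2.00) = -2.30000, f(2.10) = 0.75810
t2 = 2.10000 − 0.75810·(2.10000 − 2.00000) / (0.75810 − (-2.30000)) = 2.10000 − (0.07581)/(3.05810) = 2.07521

2.075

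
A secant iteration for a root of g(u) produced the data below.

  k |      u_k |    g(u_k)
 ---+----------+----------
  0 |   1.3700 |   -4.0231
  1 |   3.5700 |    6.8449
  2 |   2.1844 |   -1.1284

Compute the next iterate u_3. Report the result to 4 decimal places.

2.3805

u_3 = 2.1844 − (-1.1284)·(2.1844 − 3.5700) / (-1.1284 − 6.8449)
   = 2.1844 − (1.563511)/(-7.973300) = 2.380493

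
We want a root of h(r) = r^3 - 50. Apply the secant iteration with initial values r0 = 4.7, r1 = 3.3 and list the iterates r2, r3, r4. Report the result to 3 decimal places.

3.590, 3.695, 3.684

h(4.7) = 53.82300, h(3.3) = -14.06300
r2 = 3.30000 − (-14.06300)·(3.30000 − 4.70000) / (-14.06300 − 53.82300) = 3.30000 − (19.68820)/(-67.88600) = 3.59002
h(3.59002) = -3.73100
r3 = 3.59002 − (-3.73100)·(3.59002 − 3.30000) / (-3.73100 − (-14.06300)) = 3.59002 − (-1.08206)/(10.33200) = 3.69475
h(3.69475) = 0.43759
r4 = 3.69475 − 0.43759·(3.69475 − 3.59002) / (0.43759 − (-3.73100)) = 3.69475 − (0.04583)/(4.16859) = 3.68375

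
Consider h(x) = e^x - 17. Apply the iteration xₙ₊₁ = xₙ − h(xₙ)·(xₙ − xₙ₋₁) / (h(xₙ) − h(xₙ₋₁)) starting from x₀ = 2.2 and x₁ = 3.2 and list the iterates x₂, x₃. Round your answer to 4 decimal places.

h(2.2) = -7.974987, h(3.2) = 7.532530
x₂ = 3.200000 − 7.532530·(3.200000 − 2.200000) / (7.532530 − (-7.974987)) = 3.200000 − (7.532530)/(15.507517) = 2.714266
h(2.714266) = -1.906475
x₃ = 2.714266 − (-1.906475)·(2.714266 − 3.200000) / (-1.906475 − 7.532530) = 2.714266 − (0.926040)/(-9.439005) = 2.812374

2.7143, 2.8124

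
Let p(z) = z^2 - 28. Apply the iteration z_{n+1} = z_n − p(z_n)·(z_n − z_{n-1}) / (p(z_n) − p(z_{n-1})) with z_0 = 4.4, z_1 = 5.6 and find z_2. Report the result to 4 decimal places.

p(4.4) = -8.640000, p(5.6) = 3.360000
z_2 = 5.600000 − 3.360000·(5.600000 − 4.400000) / (3.360000 − (-8.640000)) = 5.600000 − (4.032000)/(12.000000) = 5.264000

5.2640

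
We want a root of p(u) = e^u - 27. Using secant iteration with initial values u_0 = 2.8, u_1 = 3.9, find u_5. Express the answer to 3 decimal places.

p(2.8) = -10.55535, p(3.9) = 22.40245
u_2 = 3.90000 − 22.40245·(3.90000 − 2.80000) / (22.40245 − (-10.55535)) = 3.90000 − (24.64269)/(32.95780) = 3.15230
p(3.15230) = -3.61030
u_3 = 3.15230 − (-3.61030)·(3.15230 − 3.90000) / (-3.61030 − 22.40245) = 3.15230 − (2.69944)/(-26.01275) = 3.25607
p(3.25607) = -1.05265
u_4 = 3.25607 − (-1.05265)·(3.25607 − 3.15230) / (-1.05265 − (-3.61030)) = 3.25607 − (-0.10924)/(2.55765) = 3.29878
p(3.29878) = 0.07957
u_5 = 3.29878 − 0.07957·(3.29878 − 3.25607) / (0.07957 − (-1.05265)) = 3.29878 − (0.00340)/(1.13222) = 3.29578

3.296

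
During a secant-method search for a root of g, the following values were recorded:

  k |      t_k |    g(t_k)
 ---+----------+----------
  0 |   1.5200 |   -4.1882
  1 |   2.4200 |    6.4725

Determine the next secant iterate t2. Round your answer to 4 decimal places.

1.8736

t2 = 2.4200 − 6.4725·(2.4200 − 1.5200) / (6.4725 − (-4.1882))
   = 2.4200 − (5.825250)/(10.660700) = 1.873577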